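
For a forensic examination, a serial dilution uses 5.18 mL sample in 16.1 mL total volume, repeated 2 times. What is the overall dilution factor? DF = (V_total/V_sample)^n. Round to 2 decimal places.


Dilution factor calculation:
Single dilution = V_total / V_sample = 16.1 / 5.18 ≈ 3.108108
Number of dilutions = 2
Total DF = (16.1 / 5.18)^2 (full precision, rounded at the end) = 9.66

9.66


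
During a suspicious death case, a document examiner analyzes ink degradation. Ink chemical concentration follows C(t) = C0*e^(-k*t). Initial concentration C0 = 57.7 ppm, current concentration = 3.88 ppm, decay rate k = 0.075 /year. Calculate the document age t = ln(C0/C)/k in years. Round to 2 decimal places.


Document age estimation:
C0/C = 57.7 / 3.88 = 14.871134
ln(C0/C) = 2.699422
t = 2.699422 / 0.075 = 35.99 years

35.99


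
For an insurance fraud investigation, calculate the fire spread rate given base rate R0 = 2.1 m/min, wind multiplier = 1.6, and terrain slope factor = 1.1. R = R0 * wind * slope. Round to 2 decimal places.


Fire spread rate calculation:
R = R0 * wind_factor * slope_factor
= 2.1 * 1.6 * 1.1
= 3.36 * 1.1
= 3.70 m/min

3.70


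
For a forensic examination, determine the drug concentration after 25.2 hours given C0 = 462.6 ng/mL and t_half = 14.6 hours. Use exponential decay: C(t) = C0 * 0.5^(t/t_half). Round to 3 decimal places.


Drug concentration decay:
Number of half-lives = t / t_half = 25.2 / 14.6 = 1.726027
Decay factor = 0.5^1.726027 = 0.30228326
C(t) = 462.6 * 0.30228326 = 139.836 ng/mL

139.836


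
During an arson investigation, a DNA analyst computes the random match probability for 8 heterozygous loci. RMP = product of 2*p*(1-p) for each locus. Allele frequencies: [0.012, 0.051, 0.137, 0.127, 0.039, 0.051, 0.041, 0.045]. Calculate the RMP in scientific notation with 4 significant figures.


Computing RMP for 8 loci:
Locus 1: 2 * 0.012 * 0.988 = 0.023712
Locus 2: 2 * 0.051 * 0.949 = 0.096798
Locus 3: 2 * 0.137 * 0.863 = 0.236462
Locus 4: 2 * 0.127 * 0.873 = 0.221742
Locus 5: 2 * 0.039 * 0.961 = 0.074958
Locus 6: 2 * 0.051 * 0.949 = 0.096798
Locus 7: 2 * 0.041 * 0.959 = 0.078638
Locus 8: 2 * 0.045 * 0.955 = 0.08595
RMP = 5.902e-09

5.902e-09


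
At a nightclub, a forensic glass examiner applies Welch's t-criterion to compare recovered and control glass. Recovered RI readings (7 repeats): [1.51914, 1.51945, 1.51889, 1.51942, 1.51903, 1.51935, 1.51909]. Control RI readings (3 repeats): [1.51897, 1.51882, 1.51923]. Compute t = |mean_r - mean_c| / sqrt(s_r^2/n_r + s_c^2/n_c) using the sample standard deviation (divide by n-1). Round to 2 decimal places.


Welch's t-criterion for glass RI comparison:
Recovered mean = sum / n_r = 10.63437 / 7 = 1.5191957
Control mean = sum / n_c = 4.55702 / 3 = 1.5190067
Recovered sample variance s_r^2 = 4.56619e-08
Control sample variance s_c^2 = 4.30333e-08
Welch SE (unpooled) = sqrt(s_r^2/n_r + s_c^2/n_c) = sqrt(6.52313e-09 + 1.43444e-08) = sqrt(2.08675e-08) = 0.000144456
|mean_r - mean_c| = 0.000189048
t = 0.000189048 / 0.000144456 = 1.31

1.31


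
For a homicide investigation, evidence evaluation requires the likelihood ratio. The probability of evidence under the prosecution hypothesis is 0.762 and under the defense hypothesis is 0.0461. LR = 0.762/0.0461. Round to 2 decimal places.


Likelihood ratio calculation:
LR = P(E|Hp) / P(E|Hd)
LR = 0.762 / 0.0461
LR = 16.53

16.53


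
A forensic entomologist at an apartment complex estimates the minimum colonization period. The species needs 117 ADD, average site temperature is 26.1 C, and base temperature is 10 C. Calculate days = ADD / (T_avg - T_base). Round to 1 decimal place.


Insect development time:
Effective temperature = avg_temp - T_base = 26.1 - 10 = 16.1 C
Days = ADD / effective_temp = 117 / 16.1 = 7.3 days

7.3


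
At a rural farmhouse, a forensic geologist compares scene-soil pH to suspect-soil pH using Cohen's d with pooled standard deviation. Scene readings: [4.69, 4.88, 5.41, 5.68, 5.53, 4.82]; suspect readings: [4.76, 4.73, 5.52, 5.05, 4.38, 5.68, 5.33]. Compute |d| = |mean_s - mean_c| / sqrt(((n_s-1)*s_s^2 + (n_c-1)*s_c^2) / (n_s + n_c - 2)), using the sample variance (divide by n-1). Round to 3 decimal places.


Pooled-variance Cohen's d for soil pH comparison:
Scene mean = 31.01 / 6 = 5.168333
Suspect mean = 35.45 / 7 = 5.064286
Scene sample variance s_s^2 = 0.176857
Suspect sample variance s_c^2 = 0.221695
Pooled variance = ((n_s-1)*s_s^2 + (n_c-1)*s_c^2) / (n_s + n_c - 2) = 0.201314
Pooled SD = sqrt(0.201314) = 0.44868
Mean difference = 0.104048
|d| = |0.104048| / 0.44868 = 0.232

0.232


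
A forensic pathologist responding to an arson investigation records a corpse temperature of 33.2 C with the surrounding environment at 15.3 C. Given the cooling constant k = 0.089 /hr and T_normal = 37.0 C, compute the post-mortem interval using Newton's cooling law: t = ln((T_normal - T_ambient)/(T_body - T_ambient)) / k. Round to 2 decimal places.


Using Newton's law of cooling:
t = ln((T_normal - T_ambient) / (T_body - T_ambient)) / k
T_normal - T_ambient = 21.7
T_body - T_ambient = 17.9
Ratio = 1.212291
ln(ratio) = 0.192512
t = 0.192512 / 0.089 = 2.16 hours

2.16


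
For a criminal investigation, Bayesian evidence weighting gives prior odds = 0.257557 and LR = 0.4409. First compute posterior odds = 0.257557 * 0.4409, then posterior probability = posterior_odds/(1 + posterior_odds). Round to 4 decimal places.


Bayesian evidence evaluation:
Posterior odds = prior_odds * LR = 0.257557 * 0.4409 = 0.1135569
Posterior probability = posterior_odds / (1 + posterior_odds)
= 0.1135569 / (1 + 0.1135569)
= 0.1135569 / 1.1135569
= 0.1020

0.1020


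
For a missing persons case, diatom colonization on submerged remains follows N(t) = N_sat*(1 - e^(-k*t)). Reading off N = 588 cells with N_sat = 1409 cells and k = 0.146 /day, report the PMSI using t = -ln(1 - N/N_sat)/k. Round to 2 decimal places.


PMSI from diatom colonization curve:
N / N_sat = 588 / 1409 = 0.417317
1 - N/N_sat = 0.582683
ln(1 - N/N_sat) = -0.540112
t = -ln(1 - N/N_sat) / k = -(-0.540112) / 0.146 = 3.70 days

3.70


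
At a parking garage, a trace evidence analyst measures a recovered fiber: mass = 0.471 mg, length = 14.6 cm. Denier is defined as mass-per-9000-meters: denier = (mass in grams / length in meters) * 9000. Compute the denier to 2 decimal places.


Denier calculation:
Mass in grams = 0.471 mg / 1000 = 0.000471 g
Length in meters = 14.6 cm / 100 = 0.146 m
Linear density = mass / length = 0.000471 / 0.146 = 0.00322603 g/m
Denier = (g/m) * 9000 = 0.00322603 * 9000 = 29.03

29.03


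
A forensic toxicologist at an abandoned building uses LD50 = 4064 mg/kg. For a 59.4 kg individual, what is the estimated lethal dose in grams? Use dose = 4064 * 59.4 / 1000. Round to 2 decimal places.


Lethal dose calculation:
Lethal dose = LD50 * body_weight / 1000
= 4064 * 59.4 / 1000
= 241401.6 / 1000
= 241.40 g

241.40


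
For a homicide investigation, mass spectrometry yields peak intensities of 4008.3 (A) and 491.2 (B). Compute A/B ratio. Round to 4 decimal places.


Spectral peak ratio:
Peak A = 4008.3 counts
Peak B = 491.2 counts
Ratio = 4008.3 / 491.2 = 8.1602

8.1602


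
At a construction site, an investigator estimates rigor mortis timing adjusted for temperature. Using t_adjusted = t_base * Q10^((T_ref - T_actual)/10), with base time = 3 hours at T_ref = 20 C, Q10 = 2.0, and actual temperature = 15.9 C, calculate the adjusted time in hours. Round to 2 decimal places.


Rigor mortis time adjustment:
Exponent = (T_ref - T_actual) / 10 = (20 - 15.9) / 10 = 0.41
Q10 factor = 2.0^0.41 = 1.32869
t_adjusted = 3 * 1.32869 = 3.99 hours

3.99


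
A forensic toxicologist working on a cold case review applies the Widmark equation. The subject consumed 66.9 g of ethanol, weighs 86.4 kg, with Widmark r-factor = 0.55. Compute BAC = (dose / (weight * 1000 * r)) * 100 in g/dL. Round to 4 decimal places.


Applying the Widmark formula:
BAC = (dose_g / (body_wt * 1000 * r)) * 100
Denominator = 86.4 * 1000 * 0.55 = 47520
BAC = (66.9 / 47520) * 100
BAC = 0.1408 g/dL

0.1408


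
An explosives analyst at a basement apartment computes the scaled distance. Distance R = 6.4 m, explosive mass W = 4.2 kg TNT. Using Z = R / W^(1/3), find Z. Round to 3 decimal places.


Scaled distance calculation:
W^(1/3) = 4.2^(1/3) = 1.613429
Z = R / W^(1/3) = 6.4 / 1.613429
Z = 3.967 m/kg^(1/3)

3.967


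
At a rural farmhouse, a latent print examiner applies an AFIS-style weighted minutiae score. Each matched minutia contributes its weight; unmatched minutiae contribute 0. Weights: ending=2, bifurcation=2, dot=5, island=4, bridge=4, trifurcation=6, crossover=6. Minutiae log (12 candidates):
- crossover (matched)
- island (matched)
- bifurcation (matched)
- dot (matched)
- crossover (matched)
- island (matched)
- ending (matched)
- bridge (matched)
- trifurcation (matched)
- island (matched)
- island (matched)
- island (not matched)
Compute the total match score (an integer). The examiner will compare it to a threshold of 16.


Weighted minutiae match score:
  crossover: matched, +6 (running total 6)
  island: matched, +4 (running total 10)
  bifurcation: matched, +2 (running total 12)
  dot: matched, +5 (running total 17)
  crossover: matched, +6 (running total 23)
  island: matched, +4 (running total 27)
  ending: matched, +2 (running total 29)
  bridge: matched, +4 (running total 33)
  trifurcation: matched, +6 (running total 39)
  island: matched, +4 (running total 43)
  island: matched, +4 (running total 47)
  island: not matched, +0
Total score = 47
Threshold = 16; verdict = identification

47


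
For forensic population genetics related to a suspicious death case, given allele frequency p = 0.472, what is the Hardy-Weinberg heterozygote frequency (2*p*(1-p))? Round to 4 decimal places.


Hardy-Weinberg heterozygote frequency:
q = 1 - p = 1 - 0.472 = 0.528
2pq = 2 * 0.472 * 0.528 = 0.4984

0.4984


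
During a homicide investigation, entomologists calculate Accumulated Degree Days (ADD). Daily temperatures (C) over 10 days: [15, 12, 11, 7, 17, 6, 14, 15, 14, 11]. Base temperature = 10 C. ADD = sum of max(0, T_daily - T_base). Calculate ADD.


Computing ADD day by day:
Day 1: max(0, 15 - 10) = 5
Day 2: max(0, 12 - 10) = 2
Day 3: max(0, 11 - 10) = 1
Day 4: max(0, 7 - 10) = 0
Day 5: max(0, 17 - 10) = 7
Day 6: max(0, 6 - 10) = 0
Day 7: max(0, 14 - 10) = 4
Day 8: max(0, 15 - 10) = 5
Day 9: max(0, 14 - 10) = 4
Day 10: max(0, 11 - 10) = 1
Total ADD = 29

29


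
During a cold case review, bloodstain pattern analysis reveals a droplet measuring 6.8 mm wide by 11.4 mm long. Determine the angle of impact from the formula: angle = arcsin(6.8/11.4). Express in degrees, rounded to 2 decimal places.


Blood spatter impact angle calculation:
width / length = 6.8 / 11.4 = 0.596491
angle = arcsin(0.596491)
angle = 36.62 degrees

36.62


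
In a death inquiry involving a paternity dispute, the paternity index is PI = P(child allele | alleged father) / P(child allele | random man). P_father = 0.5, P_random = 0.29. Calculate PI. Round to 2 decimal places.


Paternity Index calculation:
PI = P(allele|father) / P(allele|random)
PI = 0.5 / 0.29
PI = 1.72

1.72


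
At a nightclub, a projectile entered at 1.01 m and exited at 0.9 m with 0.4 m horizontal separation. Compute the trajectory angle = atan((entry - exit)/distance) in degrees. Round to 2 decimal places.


Bullet trajectory angle:
Height difference = 1.01 - 0.9 = 0.11 m
angle = atan(0.11 / 0.4)
angle = atan(0.275)
angle = 15.38 degrees

15.38


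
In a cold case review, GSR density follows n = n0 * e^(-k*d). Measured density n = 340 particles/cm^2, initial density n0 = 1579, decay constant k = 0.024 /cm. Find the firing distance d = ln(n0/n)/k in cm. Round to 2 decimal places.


GSR distance calculation:
n0/n = 1579 / 340 = 4.644118
ln(n0/n) = 1.535601
d = 1.535601 / 0.024 = 63.98 cm

63.98


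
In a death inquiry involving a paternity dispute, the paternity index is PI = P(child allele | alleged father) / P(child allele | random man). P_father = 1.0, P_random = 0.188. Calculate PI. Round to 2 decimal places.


Paternity Index calculation:
PI = P(allele|father) / P(allele|random)
PI = 1.0 / 0.188
PI = 5.32

5.32


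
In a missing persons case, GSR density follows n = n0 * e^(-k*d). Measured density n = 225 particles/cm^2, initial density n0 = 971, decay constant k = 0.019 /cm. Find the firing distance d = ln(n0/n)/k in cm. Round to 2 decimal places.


GSR distance calculation:
n0/n = 971 / 225 = 4.315556
ln(n0/n) = 1.462226
d = 1.462226 / 0.019 = 76.96 cm

76.96


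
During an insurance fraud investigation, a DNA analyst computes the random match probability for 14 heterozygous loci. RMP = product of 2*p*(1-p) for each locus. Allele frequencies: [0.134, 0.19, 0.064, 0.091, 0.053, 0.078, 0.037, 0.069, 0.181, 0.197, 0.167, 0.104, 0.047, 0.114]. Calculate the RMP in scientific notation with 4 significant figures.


Computing RMP for 14 loci:
Locus 1: 2 * 0.134 * 0.866 = 0.232088
Locus 2: 2 * 0.19 * 0.81 = 0.3078
Locus 3: 2 * 0.064 * 0.936 = 0.119808
Locus 4: 2 * 0.091 * 0.909 = 0.165438
Locus 5: 2 * 0.053 * 0.947 = 0.100382
Locus 6: 2 * 0.078 * 0.922 = 0.143832
Locus 7: 2 * 0.037 * 0.963 = 0.071262
Locus 8: 2 * 0.069 * 0.931 = 0.128478
Locus 9: 2 * 0.181 * 0.819 = 0.296478
Locus 10: 2 * 0.197 * 0.803 = 0.316382
Locus 11: 2 * 0.167 * 0.833 = 0.278222
Locus 12: 2 * 0.104 * 0.896 = 0.186368
Locus 13: 2 * 0.047 * 0.953 = 0.089582
Locus 14: 2 * 0.114 * 0.886 = 0.202008
RMP = 1.647e-11

1.647e-11


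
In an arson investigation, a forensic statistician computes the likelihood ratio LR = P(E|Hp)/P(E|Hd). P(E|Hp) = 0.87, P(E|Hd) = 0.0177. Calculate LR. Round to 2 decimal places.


Likelihood ratio calculation:
LR = P(E|Hp) / P(E|Hd)
LR = 0.87 / 0.0177
LR = 49.15

49.15


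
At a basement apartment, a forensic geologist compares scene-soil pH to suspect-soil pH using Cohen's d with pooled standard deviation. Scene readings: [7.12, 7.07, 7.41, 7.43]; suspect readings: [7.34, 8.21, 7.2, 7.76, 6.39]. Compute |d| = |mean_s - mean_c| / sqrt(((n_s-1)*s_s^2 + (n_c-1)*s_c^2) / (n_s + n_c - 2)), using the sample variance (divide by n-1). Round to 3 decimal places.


Pooled-variance Cohen's d for soil pH comparison:
Scene mean = 29.03 / 4 = 7.2575
Suspect mean = 36.9 / 5 = 7.38
Scene sample variance s_s^2 = 0.035692
Suspect sample variance s_c^2 = 0.46185
Pooled variance = ((n_s-1)*s_s^2 + (n_c-1)*s_c^2) / (n_s + n_c - 2) = 0.279211
Pooled SD = sqrt(0.279211) = 0.528404
Mean difference = -0.1225
|d| = |-0.1225| / 0.528404 = 0.232

0.232


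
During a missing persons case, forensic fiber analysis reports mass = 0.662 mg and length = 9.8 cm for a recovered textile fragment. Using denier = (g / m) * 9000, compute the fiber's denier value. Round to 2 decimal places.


Denier calculation:
Mass in grams = 0.662 mg / 1000 = 0.000662 g
Length in meters = 9.8 cm / 100 = 0.098 m
Linear density = mass / length = 0.000662 / 0.098 = 0.0067551 g/m
Denier = (g/m) * 9000 = 0.0067551 * 9000 = 60.80

60.80


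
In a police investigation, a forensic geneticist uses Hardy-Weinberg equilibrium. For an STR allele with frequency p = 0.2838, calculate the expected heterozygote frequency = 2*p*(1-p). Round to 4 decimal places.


Hardy-Weinberg heterozygote frequency:
q = 1 - p = 1 - 0.2838 = 0.7162
2pq = 2 * 0.2838 * 0.7162 = 0.4065

0.4065


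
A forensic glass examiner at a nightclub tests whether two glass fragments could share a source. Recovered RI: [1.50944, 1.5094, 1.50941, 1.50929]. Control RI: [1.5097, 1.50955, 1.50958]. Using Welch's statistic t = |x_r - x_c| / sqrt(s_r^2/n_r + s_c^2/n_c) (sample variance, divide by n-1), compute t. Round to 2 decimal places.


Welch's t-criterion for glass RI comparison:
Recovered mean = sum / n_r = 6.03754 / 4 = 1.509385
Control mean = sum / n_c = 4.52883 / 3 = 1.50961
Recovered sample variance s_r^2 = 4.3e-09
Control sample variance s_c^2 = 6.3e-09
Welch SE (unpooled) = sqrt(s_r^2/n_r + s_c^2/n_c) = sqrt(1.075e-09 + 2.1e-09) = sqrt(3.175e-09) = 5.63471e-05
|mean_r - mean_c| = 0.000225
t = 0.000225 / 5.63471e-05 = 3.99

3.99


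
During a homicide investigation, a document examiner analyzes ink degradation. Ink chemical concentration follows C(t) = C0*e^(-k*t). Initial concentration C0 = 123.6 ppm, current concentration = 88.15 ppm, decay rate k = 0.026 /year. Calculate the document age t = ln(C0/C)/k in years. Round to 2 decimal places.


Document age estimation:
C0/C = 123.6 / 88.15 = 1.402155
ln(C0/C) = 0.33801
t = 0.33801 / 0.026 = 13.00 years

13.00


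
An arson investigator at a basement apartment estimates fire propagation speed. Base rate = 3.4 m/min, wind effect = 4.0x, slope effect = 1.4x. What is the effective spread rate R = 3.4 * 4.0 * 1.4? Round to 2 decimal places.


Fire spread rate calculation:
R = R0 * wind_factor * slope_factor
= 3.4 * 4.0 * 1.4
= 13.6 * 1.4
= 19.04 m/min

19.04


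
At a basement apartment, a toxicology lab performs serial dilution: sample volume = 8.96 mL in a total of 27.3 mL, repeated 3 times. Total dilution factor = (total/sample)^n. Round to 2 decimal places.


Dilution factor calculation:
Single dilution = V_total / V_sample = 27.3 / 8.96 ≈ 3.046875
Number of dilutions = 3
Total DF = (27.3 / 8.96)^3 (full precision, rounded at the end) = 28.29

28.29


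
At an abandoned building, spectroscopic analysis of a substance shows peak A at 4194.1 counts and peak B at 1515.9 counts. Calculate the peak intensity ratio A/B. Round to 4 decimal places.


Spectral peak ratio:
Peak A = 4194.1 counts
Peak B = 1515.9 counts
Ratio = 4194.1 / 1515.9 = 2.7667

2.7667


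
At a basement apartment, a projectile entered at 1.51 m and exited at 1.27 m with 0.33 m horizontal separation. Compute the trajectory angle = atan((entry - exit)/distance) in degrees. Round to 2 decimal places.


Bullet trajectory angle:
Height difference = 1.51 - 1.27 = 0.24 m
angle = atan(0.24 / 0.33)
angle = atan(0.727273)
angle = 36.03 degrees

36.03


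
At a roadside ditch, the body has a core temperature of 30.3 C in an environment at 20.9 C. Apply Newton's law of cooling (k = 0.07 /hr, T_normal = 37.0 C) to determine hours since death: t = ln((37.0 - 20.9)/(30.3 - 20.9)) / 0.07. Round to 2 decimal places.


Using Newton's law of cooling:
t = ln((T_normal - T_ambient) / (T_body - T_ambient)) / k
T_normal - T_ambient = 16.1
T_body - T_ambient = 9.4
Ratio = 1.712766
ln(ratio) = 0.53811
t = 0.53811 / 0.07 = 7.69 hours

7.69


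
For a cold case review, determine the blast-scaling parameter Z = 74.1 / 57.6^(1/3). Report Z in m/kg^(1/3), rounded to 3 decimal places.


Scaled distance calculation:
W^(1/3) = 57.6^(1/3) = 3.861958
Z = R / W^(1/3) = 74.1 / 3.861958
Z = 19.187 m/kg^(1/3)

19.187


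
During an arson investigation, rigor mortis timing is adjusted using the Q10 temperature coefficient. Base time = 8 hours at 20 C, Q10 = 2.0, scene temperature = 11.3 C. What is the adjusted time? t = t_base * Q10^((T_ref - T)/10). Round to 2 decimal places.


Rigor mortis time adjustment:
Exponent = (T_ref - T_actual) / 10 = (20 - 11.3) / 10 = 0.87
Q10 factor = 2.0^0.87 = 1.82766
t_adjusted = 8 * 1.82766 = 14.62 hours

14.62


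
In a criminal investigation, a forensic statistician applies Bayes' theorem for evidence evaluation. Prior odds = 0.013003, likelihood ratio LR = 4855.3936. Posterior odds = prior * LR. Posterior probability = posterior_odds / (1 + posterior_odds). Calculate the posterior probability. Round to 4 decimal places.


Bayesian evidence evaluation:
Posterior odds = prior_odds * LR = 0.013003 * 4855.3936 = 63.13468
Posterior probability = posterior_odds / (1 + posterior_odds)
= 63.13468 / (1 + 63.13468)
= 63.13468 / 64.13468
= 0.9844

0.9844


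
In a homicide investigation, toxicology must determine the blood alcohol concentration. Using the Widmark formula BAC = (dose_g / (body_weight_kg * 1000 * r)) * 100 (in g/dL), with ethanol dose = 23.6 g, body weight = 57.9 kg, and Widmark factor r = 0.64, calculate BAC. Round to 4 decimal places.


Applying the Widmark formula:
BAC = (dose_g / (body_wt * 1000 * r)) * 100
Denominator = 57.9 * 1000 * 0.64 = 37056
BAC = (23.6 / 37056) * 100
BAC = 0.0637 g/dL

0.0637


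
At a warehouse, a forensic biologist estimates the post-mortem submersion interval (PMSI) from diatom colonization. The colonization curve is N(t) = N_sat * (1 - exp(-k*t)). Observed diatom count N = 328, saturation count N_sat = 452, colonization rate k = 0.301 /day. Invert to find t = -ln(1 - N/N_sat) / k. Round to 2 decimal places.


PMSI from diatom colonization curve:
N / N_sat = 328 / 452 = 0.725664
1 - N/N_sat = 0.274336
ln(1 - N/N_sat) = -1.293402
t = -ln(1 - N/N_sat) / k = -(-1.293402) / 0.301 = 4.30 days

4.30


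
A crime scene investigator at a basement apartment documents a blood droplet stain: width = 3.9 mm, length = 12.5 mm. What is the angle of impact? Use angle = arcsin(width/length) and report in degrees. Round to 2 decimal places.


Blood spatter impact angle calculation:
width / length = 3.9 / 12.5 = 0.312
angle = arcsin(0.312)
angle = 18.18 degrees

18.18


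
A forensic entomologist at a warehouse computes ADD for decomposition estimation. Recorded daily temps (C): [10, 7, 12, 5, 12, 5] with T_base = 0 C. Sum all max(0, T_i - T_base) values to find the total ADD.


Computing ADD day by day:
Day 1: max(0, 10 - 0) = 10
Day 2: max(0, 7 - 0) = 7
Day 3: max(0, 12 - 0) = 12
Day 4: max(0, 5 - 0) = 5
Day 5: max(0, 12 - 0) = 12
Day 6: max(0, 5 - 0) = 5
Total ADD = 51

51


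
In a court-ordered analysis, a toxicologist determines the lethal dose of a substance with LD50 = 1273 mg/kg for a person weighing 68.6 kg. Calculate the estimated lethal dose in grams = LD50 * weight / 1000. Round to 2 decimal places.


Lethal dose calculation:
Lethal dose = LD50 * body_weight / 1000
= 1273 * 68.6 / 1000
= 87327.8 / 1000
= 87.33 g

87.33


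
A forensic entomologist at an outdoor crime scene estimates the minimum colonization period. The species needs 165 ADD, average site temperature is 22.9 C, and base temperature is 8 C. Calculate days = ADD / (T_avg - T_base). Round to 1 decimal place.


Insect development time:
Effective temperature = avg_temp - T_base = 22.9 - 8 = 14.9 C
Days = ADD / effective_temp = 165 / 14.9 = 11.1 days

11.1


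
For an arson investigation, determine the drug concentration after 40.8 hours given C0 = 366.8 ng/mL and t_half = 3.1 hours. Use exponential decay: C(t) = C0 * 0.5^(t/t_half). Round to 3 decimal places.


Drug concentration decay:
Number of half-lives = t / t_half = 40.8 / 3.1 = 13.16129
Decay factor = 0.5^13.16129 = 0.00010916
C(t) = 366.8 * 0.00010916 = 0.040 ng/mL

0.040


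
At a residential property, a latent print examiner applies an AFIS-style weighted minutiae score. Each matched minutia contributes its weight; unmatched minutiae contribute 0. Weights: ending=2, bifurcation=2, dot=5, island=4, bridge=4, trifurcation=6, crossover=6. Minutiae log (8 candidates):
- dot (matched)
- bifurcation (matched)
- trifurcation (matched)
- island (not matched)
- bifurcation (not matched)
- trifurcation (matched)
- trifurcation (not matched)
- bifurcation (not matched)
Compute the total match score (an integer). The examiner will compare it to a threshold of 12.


Weighted minutiae match score:
  dot: matched, +5 (running total 5)
  bifurcation: matched, +2 (running total 7)
  trifurcation: matched, +6 (running total 13)
  island: not matched, +0
  bifurcation: not matched, +0
  trifurcation: matched, +6 (running total 19)
  trifurcation: not matched, +0
  bifurcation: not matched, +0
Total score = 19
Threshold = 12; verdict = identification

19


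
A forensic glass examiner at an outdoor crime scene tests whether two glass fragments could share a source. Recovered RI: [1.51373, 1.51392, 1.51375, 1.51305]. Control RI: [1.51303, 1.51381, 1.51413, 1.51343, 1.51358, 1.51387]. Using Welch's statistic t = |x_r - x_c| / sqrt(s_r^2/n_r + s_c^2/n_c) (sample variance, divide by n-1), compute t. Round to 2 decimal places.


Welch's t-criterion for glass RI comparison:
Recovered mean = sum / n_r = 6.05445 / 4 = 1.5136125
Control mean = sum / n_c = 9.08185 / 6 = 1.5136417
Recovered sample variance s_r^2 = 1.47892e-07
Control sample variance s_c^2 = 1.48337e-07
Welch SE (unpooled) = sqrt(s_r^2/n_r + s_c^2/n_c) = sqrt(3.69729e-08 + 2.47228e-08) = sqrt(6.16957e-08) = 0.000248386
|mean_r - mean_c| = 2.91667e-05
t = 2.91667e-05 / 0.000248386 = 0.12

0.12


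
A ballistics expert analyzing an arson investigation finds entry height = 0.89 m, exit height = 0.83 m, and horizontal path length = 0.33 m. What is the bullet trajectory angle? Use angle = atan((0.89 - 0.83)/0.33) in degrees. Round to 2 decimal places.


Bullet trajectory angle:
Height difference = 0.89 - 0.83 = 0.06 m
angle = atan(0.06 / 0.33)
angle = atan(0.181818)
angle = 10.30 degrees

10.30


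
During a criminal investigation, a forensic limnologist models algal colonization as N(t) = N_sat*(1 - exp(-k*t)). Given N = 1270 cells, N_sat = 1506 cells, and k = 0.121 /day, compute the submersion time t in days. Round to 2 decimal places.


PMSI from diatom colonization curve:
N / N_sat = 1270 / 1506 = 0.843293
1 - N/N_sat = 0.156707
ln(1 - N/N_sat) = -1.853377
t = -ln(1 - N/N_sat) / k = -(-1.853377) / 0.121 = 15.32 days

15.32


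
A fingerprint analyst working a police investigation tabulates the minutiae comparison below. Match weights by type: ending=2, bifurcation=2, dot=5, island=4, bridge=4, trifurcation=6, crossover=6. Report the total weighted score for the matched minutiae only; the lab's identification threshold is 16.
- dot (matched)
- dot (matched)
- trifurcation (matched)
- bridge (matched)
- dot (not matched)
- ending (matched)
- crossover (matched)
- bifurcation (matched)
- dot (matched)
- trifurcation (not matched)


Weighted minutiae match score:
  dot: matched, +5 (running total 5)
  dot: matched, +5 (running total 10)
  trifurcation: matched, +6 (running total 16)
  bridge: matched, +4 (running total 20)
  dot: not matched, +0
  ending: matched, +2 (running total 22)
  crossover: matched, +6 (running total 28)
  bifurcation: matched, +2 (running total 30)
  dot: matched, +5 (running total 35)
  trifurcation: not matched, +0
Total score = 35
Threshold = 16; verdict = identification

35


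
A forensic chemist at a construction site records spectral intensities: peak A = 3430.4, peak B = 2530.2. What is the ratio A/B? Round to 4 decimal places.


Spectral peak ratio:
Peak A = 3430.4 counts
Peak B = 2530.2 counts
Ratio = 3430.4 / 2530.2 = 1.3558

1.3558


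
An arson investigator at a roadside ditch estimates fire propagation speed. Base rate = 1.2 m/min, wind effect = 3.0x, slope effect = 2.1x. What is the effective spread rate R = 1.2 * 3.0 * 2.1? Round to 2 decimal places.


Fire spread rate calculation:
R = R0 * wind_factor * slope_factor
= 1.2 * 3.0 * 2.1
= 3.6 * 2.1
= 7.56 m/min

7.56


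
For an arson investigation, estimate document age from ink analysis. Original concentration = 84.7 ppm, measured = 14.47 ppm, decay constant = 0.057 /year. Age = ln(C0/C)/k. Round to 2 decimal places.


Document age estimation:
C0/C = 84.7 / 14.47 = 5.85349
ln(C0/C) = 1.767038
t = 1.767038 / 0.057 = 31.00 years

31.00


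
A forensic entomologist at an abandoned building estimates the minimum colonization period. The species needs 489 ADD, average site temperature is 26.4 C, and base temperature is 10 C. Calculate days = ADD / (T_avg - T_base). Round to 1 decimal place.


Insect development time:
Effective temperature = avg_temp - T_base = 26.4 - 10 = 16.4 C
Days = ADD / effective_temp = 489 / 16.4 = 29.8 days

29.8


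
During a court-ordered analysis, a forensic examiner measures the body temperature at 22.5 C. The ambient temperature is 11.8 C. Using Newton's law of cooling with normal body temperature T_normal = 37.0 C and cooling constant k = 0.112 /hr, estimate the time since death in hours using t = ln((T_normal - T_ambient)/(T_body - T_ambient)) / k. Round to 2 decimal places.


Using Newton's law of cooling:
t = ln((T_normal - T_ambient) / (T_body - T_ambient)) / k
T_normal - T_ambient = 25.2
T_body - T_ambient = 10.7
Ratio = 2.35514
ln(ratio) = 0.8566
t = 0.8566 / 0.112 = 7.65 hours

7.65


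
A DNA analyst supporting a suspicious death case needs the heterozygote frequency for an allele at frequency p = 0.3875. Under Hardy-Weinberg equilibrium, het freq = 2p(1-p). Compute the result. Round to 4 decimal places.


Hardy-Weinberg heterozygote frequency:
q = 1 - p = 1 - 0.3875 = 0.6125
2pq = 2 * 0.3875 * 0.6125 = 0.4747

0.4747


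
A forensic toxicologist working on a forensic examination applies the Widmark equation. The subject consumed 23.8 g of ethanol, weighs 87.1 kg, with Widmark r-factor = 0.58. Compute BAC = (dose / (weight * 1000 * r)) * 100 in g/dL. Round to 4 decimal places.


Applying the Widmark formula:
BAC = (dose_g / (body_wt * 1000 * r)) * 100
Denominator = 87.1 * 1000 * 0.58 = 50518
BAC = (23.8 / 50518) * 100
BAC = 0.0471 g/dL

0.0471


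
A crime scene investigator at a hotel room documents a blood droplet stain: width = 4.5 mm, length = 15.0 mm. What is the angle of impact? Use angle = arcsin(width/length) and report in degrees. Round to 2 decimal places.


Blood spatter impact angle calculation:
width / length = 4.5 / 15.0 = 0.3
angle = arcsin(0.3)
angle = 17.46 degrees

17.46


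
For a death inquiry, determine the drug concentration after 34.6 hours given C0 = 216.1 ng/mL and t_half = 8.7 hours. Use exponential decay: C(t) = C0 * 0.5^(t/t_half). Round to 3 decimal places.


Drug concentration decay:
Number of half-lives = t / t_half = 34.6 / 8.7 = 3.977011
Decay factor = 0.5^3.977011 = 0.0635039
C(t) = 216.1 * 0.0635039 = 13.723 ng/mL

13.723


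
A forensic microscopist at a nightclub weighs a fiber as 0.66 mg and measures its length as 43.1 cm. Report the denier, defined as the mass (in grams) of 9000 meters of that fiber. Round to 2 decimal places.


Denier calculation:
Mass in grams = 0.66 mg / 1000 = 0.00066 g
Length in meters = 43.1 cm / 100 = 0.431 m
Linear density = mass / length = 0.00066 / 0.431 = 0.00153132 g/m
Denier = (g/m) * 9000 = 0.00153132 * 9000 = 13.78

13.78


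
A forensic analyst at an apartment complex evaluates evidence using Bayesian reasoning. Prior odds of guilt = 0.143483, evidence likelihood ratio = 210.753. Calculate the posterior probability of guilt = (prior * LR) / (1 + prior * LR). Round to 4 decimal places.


Bayesian evidence evaluation:
Posterior odds = prior_odds * LR = 0.143483 * 210.753 = 30.23947
Posterior probability = posterior_odds / (1 + posterior_odds)
= 30.23947 / (1 + 30.23947)
= 30.23947 / 31.23947
= 0.9680

0.9680


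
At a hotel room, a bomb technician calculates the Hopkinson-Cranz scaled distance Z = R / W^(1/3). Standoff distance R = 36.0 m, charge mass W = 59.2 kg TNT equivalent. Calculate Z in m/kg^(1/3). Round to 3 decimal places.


Scaled distance calculation:
W^(1/3) = 59.2^(1/3) = 3.89739
Z = R / W^(1/3) = 36.0 / 3.89739
Z = 9.237 m/kg^(1/3)

9.237


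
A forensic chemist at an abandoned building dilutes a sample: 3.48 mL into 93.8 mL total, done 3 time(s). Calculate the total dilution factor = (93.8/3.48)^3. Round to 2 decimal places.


Dilution factor calculation:
Single dilution = V_total / V_sample = 93.8 / 3.48 ≈ 26.954023
Number of dilutions = 3
Total DF = (93.8 / 3.48)^3 (full precision, rounded at the end) = 19582.62

19582.62


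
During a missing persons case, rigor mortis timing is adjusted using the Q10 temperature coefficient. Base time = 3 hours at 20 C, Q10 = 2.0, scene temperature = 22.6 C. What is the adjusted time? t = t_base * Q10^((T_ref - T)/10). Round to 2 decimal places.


Rigor mortis time adjustment:
Exponent = (T_ref - T_actual) / 10 = (20 - 22.6) / 10 = -0.26
Q10 factor = 2.0^-0.26 = 0.83509
t_adjusted = 3 * 0.83509 = 2.51 hours

2.51


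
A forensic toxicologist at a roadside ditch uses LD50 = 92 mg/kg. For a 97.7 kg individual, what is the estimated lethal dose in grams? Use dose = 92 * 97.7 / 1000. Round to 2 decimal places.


Lethal dose calculation:
Lethal dose = LD50 * body_weight / 1000
= 92 * 97.7 / 1000
= 8988.4 / 1000
= 8.99 g

8.99


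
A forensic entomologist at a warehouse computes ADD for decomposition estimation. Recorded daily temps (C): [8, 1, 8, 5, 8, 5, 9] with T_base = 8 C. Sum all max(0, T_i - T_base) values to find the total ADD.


Computing ADD day by day:
Day 1: max(0, 8 - 8) = 0
Day 2: max(0, 1 - 8) = 0
Day 3: max(0, 8 - 8) = 0
Day 4: max(0, 5 - 8) = 0
Day 5: max(0, 8 - 8) = 0
Day 6: max(0, 5 - 8) = 0
Day 7: max(0, 9 - 8) = 1
Total ADD = 1

1


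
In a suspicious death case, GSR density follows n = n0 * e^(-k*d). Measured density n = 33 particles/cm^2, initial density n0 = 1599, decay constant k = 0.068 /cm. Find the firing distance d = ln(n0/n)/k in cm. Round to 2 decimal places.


GSR distance calculation:
n0/n = 1599 / 33 = 48.454545
ln(n0/n) = 3.880626
d = 3.880626 / 0.068 = 57.07 cm

57.07


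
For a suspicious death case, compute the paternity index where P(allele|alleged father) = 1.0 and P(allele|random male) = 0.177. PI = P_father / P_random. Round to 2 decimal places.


Paternity Index calculation:
PI = P(allele|father) / P(allele|random)
PI = 1.0 / 0.177
PI = 5.65

5.65


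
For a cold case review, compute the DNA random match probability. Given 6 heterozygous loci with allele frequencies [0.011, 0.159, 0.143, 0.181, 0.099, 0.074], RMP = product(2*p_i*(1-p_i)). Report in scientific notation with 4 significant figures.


Computing RMP for 6 loci:
Locus 1: 2 * 0.011 * 0.989 = 0.021758
Locus 2: 2 * 0.159 * 0.841 = 0.267438
Locus 3: 2 * 0.143 * 0.857 = 0.245102
Locus 4: 2 * 0.181 * 0.819 = 0.296478
Locus 5: 2 * 0.099 * 0.901 = 0.178398
Locus 6: 2 * 0.074 * 0.926 = 0.137048
RMP = 1.034e-05

1.034e-05


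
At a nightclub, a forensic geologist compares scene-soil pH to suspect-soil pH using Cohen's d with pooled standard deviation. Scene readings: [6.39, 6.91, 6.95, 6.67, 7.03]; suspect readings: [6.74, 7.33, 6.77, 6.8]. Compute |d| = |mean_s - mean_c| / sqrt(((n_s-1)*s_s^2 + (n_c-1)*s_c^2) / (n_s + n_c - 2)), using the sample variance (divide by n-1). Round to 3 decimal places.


Pooled-variance Cohen's d for soil pH comparison:
Scene mean = 33.95 / 5 = 6.79
Suspect mean = 27.64 / 4 = 6.91
Scene sample variance s_s^2 = 0.068
Suspect sample variance s_c^2 = 0.079
Pooled variance = ((n_s-1)*s_s^2 + (n_c-1)*s_c^2) / (n_s + n_c - 2) = 0.072714
Pooled SD = sqrt(0.072714) = 0.269655
Mean difference = -0.12
|d| = |-0.12| / 0.269655 = 0.445

0.445


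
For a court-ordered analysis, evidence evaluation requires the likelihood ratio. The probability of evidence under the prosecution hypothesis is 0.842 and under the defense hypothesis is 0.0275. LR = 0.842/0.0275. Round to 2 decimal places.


Likelihood ratio calculation:
LR = P(E|Hp) / P(E|Hd)
LR = 0.842 / 0.0275
LR = 30.62

30.62


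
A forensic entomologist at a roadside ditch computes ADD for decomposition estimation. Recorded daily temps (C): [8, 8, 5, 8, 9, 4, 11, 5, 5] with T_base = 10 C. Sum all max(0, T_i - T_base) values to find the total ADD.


Computing ADD day by day:
Day 1: max(0, 8 - 10) = 0
Day 2: max(0, 8 - 10) = 0
Day 3: max(0, 5 - 10) = 0
Day 4: max(0, 8 - 10) = 0
Day 5: max(0, 9 - 10) = 0
Day 6: max(0, 4 - 10) = 0
Day 7: max(0, 11 - 10) = 1
Day 8: max(0, 5 - 10) = 0
Day 9: max(0, 5 - 10) = 0
Total ADD = 1

1


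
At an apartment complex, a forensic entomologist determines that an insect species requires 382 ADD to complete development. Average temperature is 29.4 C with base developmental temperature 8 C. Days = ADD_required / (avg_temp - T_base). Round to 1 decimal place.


Insect development time:
Effective temperature = avg_temp - T_base = 29.4 - 8 = 21.4 C
Days = ADD / effective_temp = 382 / 21.4 = 17.9 days

17.9


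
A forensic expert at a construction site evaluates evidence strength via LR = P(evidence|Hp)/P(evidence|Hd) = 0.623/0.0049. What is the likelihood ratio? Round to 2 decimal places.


Likelihood ratio calculation:
LR = P(E|Hp) / P(E|Hd)
LR = 0.623 / 0.0049
LR = 127.14

127.14


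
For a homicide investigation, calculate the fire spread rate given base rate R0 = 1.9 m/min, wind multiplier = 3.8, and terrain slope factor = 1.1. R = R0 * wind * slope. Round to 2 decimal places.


Fire spread rate calculation:
R = R0 * wind_factor * slope_factor
= 1.9 * 3.8 * 1.1
= 7.22 * 1.1
= 7.94 m/min

7.94


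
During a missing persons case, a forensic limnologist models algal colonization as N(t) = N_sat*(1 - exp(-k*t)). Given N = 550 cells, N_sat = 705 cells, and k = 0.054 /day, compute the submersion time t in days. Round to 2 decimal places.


PMSI from diatom colonization curve:
N / N_sat = 550 / 705 = 0.780142
1 - N/N_sat = 0.219858
ln(1 - N/N_sat) = -1.514773
t = -ln(1 - N/N_sat) / k = -(-1.514773) / 0.054 = 28.05 days

28.05


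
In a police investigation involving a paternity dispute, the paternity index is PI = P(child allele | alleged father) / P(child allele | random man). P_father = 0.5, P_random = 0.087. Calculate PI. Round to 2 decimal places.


Paternity Index calculation:
PI = P(allele|father) / P(allele|random)
PI = 0.5 / 0.087
PI = 5.75

5.75


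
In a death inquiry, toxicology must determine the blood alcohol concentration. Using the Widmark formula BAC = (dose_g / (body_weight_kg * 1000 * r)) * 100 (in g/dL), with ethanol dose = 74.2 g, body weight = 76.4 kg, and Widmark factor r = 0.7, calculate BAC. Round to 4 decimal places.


Applying the Widmark formula:
BAC = (dose_g / (body_wt * 1000 * r)) * 100
Denominator = 76.4 * 1000 * 0.7 = 53480
BAC = (74.2 / 53480) * 100
BAC = 0.1387 g/dL

0.1387


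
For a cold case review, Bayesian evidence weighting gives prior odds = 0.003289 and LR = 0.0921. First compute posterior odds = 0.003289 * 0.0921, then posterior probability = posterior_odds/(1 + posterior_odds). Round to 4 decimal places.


Bayesian evidence evaluation:
Posterior odds = prior_odds * LR = 0.003289 * 0.0921 = 0.0003029169
Posterior probability = posterior_odds / (1 + posterior_odds)
= 0.0003029169 / (1 + 0.0003029169)
= 0.0003029169 / 1.0003029169
= 0.0003

0.0003


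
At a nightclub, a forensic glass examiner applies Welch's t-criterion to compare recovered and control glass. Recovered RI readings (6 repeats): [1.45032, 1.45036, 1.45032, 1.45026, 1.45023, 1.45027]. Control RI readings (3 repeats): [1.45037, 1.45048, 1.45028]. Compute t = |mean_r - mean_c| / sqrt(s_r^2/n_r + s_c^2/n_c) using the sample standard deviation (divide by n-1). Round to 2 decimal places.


Welch's t-criterion for glass RI comparison:
Recovered mean = sum / n_r = 8.70176 / 6 = 1.4502933
Control mean = sum / n_c = 4.35113 / 3 = 1.4503767
Recovered sample variance s_r^2 = 2.30667e-09
Control sample variance s_c^2 = 1.00333e-08
Welch SE (unpooled) = sqrt(s_r^2/n_r + s_c^2/n_c) = sqrt(3.84444e-10 + 3.34444e-09) = sqrt(3.72888e-09) = 6.10646e-05
|mean_r - mean_c| = 8.33333e-05
t = 8.33333e-05 / 6.10646e-05 = 1.36

1.36


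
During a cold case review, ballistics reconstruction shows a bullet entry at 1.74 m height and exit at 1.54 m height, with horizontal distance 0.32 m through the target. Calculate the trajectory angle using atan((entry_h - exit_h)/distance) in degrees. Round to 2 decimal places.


Bullet trajectory angle:
Height difference = 1.74 - 1.54 = 0.2 m
angle = atan(0.2 / 0.32)
angle = atan(0.625)
angle = 32.01 degrees

32.01


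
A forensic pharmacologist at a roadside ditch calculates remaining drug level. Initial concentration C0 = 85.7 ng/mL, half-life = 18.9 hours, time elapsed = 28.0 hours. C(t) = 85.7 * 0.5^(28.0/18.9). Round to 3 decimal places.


Drug concentration decay:
Number of half-lives = t / t_half = 28.0 / 18.9 = 1.481481
Decay factor = 0.5^1.481481 = 0.35812099
C(t) = 85.7 * 0.35812099 = 30.691 ng/mL

30.691


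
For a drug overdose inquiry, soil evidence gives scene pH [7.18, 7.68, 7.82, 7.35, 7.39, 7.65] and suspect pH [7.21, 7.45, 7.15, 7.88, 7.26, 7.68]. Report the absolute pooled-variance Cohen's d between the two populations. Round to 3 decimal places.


Pooled-variance Cohen's d for soil pH comparison:
Scene mean = 45.07 / 6 = 7.511667
Suspect mean = 44.63 / 6 = 7.438333
Scene sample variance s_s^2 = 0.058697
Suspect sample variance s_c^2 = 0.084137
Pooled variance = ((n_s-1)*s_s^2 + (n_c-1)*s_c^2) / (n_s + n_c - 2) = 0.071417
Pooled SD = sqrt(0.071417) = 0.26724
Mean difference = 0.073333
|d| = |0.073333| / 0.26724 = 0.274

0.274
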